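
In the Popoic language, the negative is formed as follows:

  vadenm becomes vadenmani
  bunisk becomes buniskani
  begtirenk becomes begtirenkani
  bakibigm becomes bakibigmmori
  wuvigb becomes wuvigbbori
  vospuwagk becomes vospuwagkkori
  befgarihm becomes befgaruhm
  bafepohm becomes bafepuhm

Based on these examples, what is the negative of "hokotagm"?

hokotagmmori

vadenm and bakibigm both end in -m yet inflect differently (vadenmani, bakibigmmori), so the final letter is not what conditions the rule; the second-to-last letter is.
"hokotagm" has second-to-last letter 'g'. The stems whose second-to-last letter is 'g' (bakibigm → bakibigmmori, wuvigb → wuvigbbori, vospuwagk → vospuwagkkori) double the final consonant and add -ori.
The other patterns: stems whose second-to-last letter is 'n' or 's' add -ani; stems whose second-to-last letter is 'h' change the last vowel to 'u'.
So hokotagm → hokotagmmori.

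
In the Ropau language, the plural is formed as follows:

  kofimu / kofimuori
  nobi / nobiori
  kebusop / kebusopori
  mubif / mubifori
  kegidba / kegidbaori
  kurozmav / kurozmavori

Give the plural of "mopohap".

mopohapori

Every pair shown (kofimu → kofimuori, nobi → nobiori, kebusop → kebusopori, …) follows the same rule: add -ori.
So mopohap → mopohapori.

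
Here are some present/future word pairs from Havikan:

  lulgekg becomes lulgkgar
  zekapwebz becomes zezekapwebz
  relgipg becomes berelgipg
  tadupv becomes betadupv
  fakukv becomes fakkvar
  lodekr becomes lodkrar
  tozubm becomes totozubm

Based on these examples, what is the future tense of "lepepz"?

belepepz

lulgekg and relgipg both end in -g yet inflect differently (lulgkgar, berelgipg), so the final letter is not what conditions the rule; the second-to-last letter is.
"lepepz" has second-to-last letter 'p'. The stems whose second-to-last letter is 'p' (relgipg → berelgipg, tadupv → betadupv) add the prefix be-.
The other patterns: stems whose second-to-last letter is 'k' delete the last vowel and add -ar; stems whose second-to-last letter is 'b' repeat the first consonant+vowel as a prefix.
So lepepz → belepepz.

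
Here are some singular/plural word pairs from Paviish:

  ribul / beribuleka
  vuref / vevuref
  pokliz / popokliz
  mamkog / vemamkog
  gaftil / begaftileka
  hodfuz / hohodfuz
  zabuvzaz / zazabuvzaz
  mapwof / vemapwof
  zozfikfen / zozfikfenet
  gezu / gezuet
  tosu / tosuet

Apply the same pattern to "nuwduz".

"nuwduz" ends in -z. The stems ending in -z (hodfuz → hohodfuz, pokliz → popokliz, zabuvzaz → zazabuvzaz) repeat the first consonant+vowel as a prefix.
The other patterns: stems ending in -f or -g add the prefix ve-; stems ending in -l add be- … -eka around the stem; stems ending in -n or -u add -et.
So nuwduz → nunuwduz.

nunuwduz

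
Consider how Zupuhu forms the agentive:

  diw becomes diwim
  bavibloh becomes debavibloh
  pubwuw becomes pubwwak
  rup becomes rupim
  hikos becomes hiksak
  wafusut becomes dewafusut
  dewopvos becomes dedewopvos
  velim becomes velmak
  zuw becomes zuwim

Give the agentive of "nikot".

zuw and pubwuw both end in -w yet inflect differently (zuwim, pubwwak), so the final letter is not what conditions the rule; the number of vowels is.
"nikot" has 2 vowels. The stems with 2 vowels (pubwuw → pubwwak, velim → velmak, hikos → hiksak) delete the last vowel and add -ak.
The other patterns: stems with 1 vowel add -im; stems with 3 vowels add the prefix de-.
So nikot → niktak.

niktak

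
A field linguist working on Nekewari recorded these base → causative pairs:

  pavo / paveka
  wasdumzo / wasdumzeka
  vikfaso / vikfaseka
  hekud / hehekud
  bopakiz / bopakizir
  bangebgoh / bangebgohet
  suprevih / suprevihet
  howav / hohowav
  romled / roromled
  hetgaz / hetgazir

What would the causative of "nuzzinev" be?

howav and hetgaz both have last vowel 'a' yet inflect differently (hohowav, hetgazir), so the last vowel is not what conditions the rule; the final letter is.
"nuzzinev" ends in -v. The one such stem in the data (howav → hohowav) repeats the first consonant+vowel as a prefix (as do romled, hekud), so the same rule applies.
The other patterns: stems ending in -z add -ir; stems ending in -o drop the final letter and add -eka; stems ending in -h add -et.
So nuzzinev → nunuzzinev.

nunuzzinev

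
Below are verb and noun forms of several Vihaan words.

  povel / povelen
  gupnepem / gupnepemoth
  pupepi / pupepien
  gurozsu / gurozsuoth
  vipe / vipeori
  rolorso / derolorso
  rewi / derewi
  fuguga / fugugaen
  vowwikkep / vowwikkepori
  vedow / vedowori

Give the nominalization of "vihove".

"vihove" begins with v-. The stems beginning with v- (vowwikkep → vowwikkepori, vipe → vipeori, vedow → vedowori) add -ori.
The other patterns: stems beginning with r- add the prefix de-; stems beginning with g- add -oth; stems beginning with f- or p- add -en.
So vihove → vihoveori.

vihoveori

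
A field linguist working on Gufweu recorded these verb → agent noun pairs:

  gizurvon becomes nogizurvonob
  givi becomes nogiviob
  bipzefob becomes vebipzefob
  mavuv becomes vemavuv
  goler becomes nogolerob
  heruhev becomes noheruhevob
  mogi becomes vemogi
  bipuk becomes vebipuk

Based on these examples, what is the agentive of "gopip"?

givi and mogi both end in -i yet inflect differently (nogiviob, vemogi), so the final letter is not what conditions the rule; the first letter is.
"gopip" begins with g-. The stems beginning with g- (goler → nogolerob, gizurvon → nogizurvonob, givi → nogiviob) add no- … -ob around the stem.
The other pattern: stems beginning with b- or m- add the prefix ve-.
So gopip → nogopipob.

nogopipob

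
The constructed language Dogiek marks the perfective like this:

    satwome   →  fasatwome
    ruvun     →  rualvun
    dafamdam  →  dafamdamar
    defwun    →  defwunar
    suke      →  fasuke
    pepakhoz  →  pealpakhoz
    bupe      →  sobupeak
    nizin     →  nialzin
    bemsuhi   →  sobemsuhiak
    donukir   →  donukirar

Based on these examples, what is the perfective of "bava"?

"bava" begins with b-. The stems beginning with b- (bemsuhi → sobemsuhiak, bupe → sobupeak) add so- … -ak around the stem.
The other patterns: stems beginning with d- add -ar; stems beginning with s- add the prefix fa-; stems beginning with n-, p- or r- insert -al- after the first vowel.
So bava → sobavaak.

sobavaak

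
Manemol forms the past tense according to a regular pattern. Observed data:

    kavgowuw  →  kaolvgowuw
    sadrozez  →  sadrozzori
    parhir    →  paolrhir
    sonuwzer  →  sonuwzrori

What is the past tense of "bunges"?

"bunges" has last vowel 'e'. The stems whose last vowel is 'e' (sadrozez → sadrozzori, sonuwzer → sonuwzrori) delete the last vowel and add -ori.
The other pattern: stems whose last vowel is 'i' or 'u' insert -ol- after the first vowel.
So bunges → bungsori.

bungsori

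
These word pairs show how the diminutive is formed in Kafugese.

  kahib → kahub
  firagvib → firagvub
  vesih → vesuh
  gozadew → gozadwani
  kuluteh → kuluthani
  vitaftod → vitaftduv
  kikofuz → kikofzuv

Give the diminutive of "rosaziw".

vesih and kuluteh both end in -h yet inflect differently (vesuh, kuluthani), so the final letter is not what conditions the rule; the last vowel is.
"rosaziw" has last vowel 'i'. The stems whose last vowel is 'i' (kahib → kahub, firagvib → firagvub, vesih → vesuh) change the last vowel to 'u'.
So rosaziw → rosazuw.

rosazuw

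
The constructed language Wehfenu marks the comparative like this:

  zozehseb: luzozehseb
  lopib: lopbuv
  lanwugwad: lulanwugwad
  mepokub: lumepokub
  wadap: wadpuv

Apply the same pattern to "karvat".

zozehseb and lopib both end in -b yet inflect differently (luzozehseb, lopbuv), so the final letter is not what conditions the rule; the number of vowels is.
"karvat" has 2 vowels. The stems with 2 vowels (wadap → wadpuv, lopib → lopbuv) delete the last vowel and add -uv.
The other pattern: stems with 3 vowels add the prefix lu-.
So karvat → karvtuv.

karvtuv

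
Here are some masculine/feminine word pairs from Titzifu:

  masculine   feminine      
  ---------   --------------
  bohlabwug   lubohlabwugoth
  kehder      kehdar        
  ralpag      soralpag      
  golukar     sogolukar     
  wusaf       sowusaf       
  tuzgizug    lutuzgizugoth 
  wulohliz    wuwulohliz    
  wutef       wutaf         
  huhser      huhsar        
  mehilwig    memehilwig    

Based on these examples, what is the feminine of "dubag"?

ralpag and mehilwig both end in -g yet inflect differently (soralpag, memehilwig), so the final letter is not what conditions the rule; the last vowel is.
"dubag" has last vowel 'a'. The stems whose last vowel is 'a' (golukar → sogolukar, wusaf → sowusaf, ralpag → soralpag) add the prefix so-.
So dubag → sodubag.

sodubag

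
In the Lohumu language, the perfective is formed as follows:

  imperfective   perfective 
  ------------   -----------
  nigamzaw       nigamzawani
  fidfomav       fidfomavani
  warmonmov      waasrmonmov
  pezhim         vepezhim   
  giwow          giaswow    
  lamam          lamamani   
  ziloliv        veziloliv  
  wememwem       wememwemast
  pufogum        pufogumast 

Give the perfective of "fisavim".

vefisavim

wememwem and pezhim both end in -m yet inflect differently (wememwemast, vepezhim), so the final letter is not what conditions the rule; the last vowel is.
"fisavim" has last vowel 'i'. The stems whose last vowel is 'i' (pezhim → vepezhim, ziloliv → veziloliv) add the prefix ve-.
So fisavim → vefisavim.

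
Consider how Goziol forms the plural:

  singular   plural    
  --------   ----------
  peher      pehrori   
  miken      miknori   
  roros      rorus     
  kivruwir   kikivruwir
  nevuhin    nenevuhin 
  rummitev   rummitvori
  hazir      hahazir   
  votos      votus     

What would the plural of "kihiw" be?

kikihiw

kivruwir and peher both end in -r yet inflect differently (kikivruwir, pehrori), so the final letter is not what conditions the rule; the last vowel is.
"kihiw" has last vowel 'i'. The stems whose last vowel is 'i' (nevuhin → nenevuhin, kivruwir → kikivruwir, hazir → hahazir) repeat the first consonant+vowel as a prefix.
The other patterns: stems whose last vowel is 'o' change the last vowel to 'u'; stems whose last vowel is 'e' delete the last vowel and add -ori.
So kihiw → kikihiw.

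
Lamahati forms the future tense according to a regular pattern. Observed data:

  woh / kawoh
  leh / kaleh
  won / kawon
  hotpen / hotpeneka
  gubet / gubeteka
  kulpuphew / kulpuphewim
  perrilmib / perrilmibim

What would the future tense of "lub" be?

kalub

won and hotpen both end in -n yet inflect differently (kawon, hotpeneka), so the final letter is not what conditions the rule; the number of vowels is.
"lub" has 1 vowel. The stems with 1 vowel (woh → kawoh, leh → kaleh, won → kawon) add the prefix ka-.
The other patterns: stems with 2 vowels add -eka; stems with 3 vowels add -im.
So lub → kalub.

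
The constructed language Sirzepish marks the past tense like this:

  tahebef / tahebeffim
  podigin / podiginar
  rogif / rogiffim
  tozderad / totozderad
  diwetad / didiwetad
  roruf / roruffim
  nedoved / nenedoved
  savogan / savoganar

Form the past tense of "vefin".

vefinar

savogan and tozderad both have last vowel 'a' yet inflect differently (savoganar, totozderad), so the last vowel is not what conditions the rule; the final letter is.
"vefin" ends in -n. The stems ending in -n (savogan → savoganar, podigin → podiginar) add -ar.
The other patterns: stems ending in -d repeat the first consonant+vowel as a prefix; stems ending in -f double the final consonant and add -im.
So vefin → vefinar.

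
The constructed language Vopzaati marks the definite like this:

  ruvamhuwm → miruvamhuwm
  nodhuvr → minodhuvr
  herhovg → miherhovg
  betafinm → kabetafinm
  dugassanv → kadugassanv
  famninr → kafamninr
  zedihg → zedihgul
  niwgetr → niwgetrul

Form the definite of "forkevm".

miforkevm

ruvamhuwm and betafinm both end in -m yet inflect differently (miruvamhuwm, kabetafinm), so the final letter is not what conditions the rule; the second-to-last letter is.
"forkevm" has second-to-last letter 'v'. The stems whose second-to-last letter is 'v' (nodhuvr → minodhuvr, herhovg → miherhovg) add the prefix mi-.
The other patterns: stems whose second-to-last letter is 'n' add the prefix ka-; stems whose second-to-last letter is 'h' or 't' add -ul.
So forkevm → miforkevm.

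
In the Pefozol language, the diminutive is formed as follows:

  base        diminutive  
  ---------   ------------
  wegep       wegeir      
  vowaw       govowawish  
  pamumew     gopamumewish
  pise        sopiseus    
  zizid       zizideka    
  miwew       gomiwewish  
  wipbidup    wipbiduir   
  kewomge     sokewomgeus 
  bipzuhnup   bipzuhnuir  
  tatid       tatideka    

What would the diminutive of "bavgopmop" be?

bavgopmoir

pise and wegep both have last vowel 'e' yet inflect differently (sopiseus, wegeir), so the last vowel is not what conditions the rule; the final letter is.
"bavgopmop" ends in -p. The stems ending in -p (wipbidup → wipbiduir, bipzuhnup → bipzuhnuir, wegep → wegeir) drop the final letter and add -ir.
So bavgopmop → bavgopmoir.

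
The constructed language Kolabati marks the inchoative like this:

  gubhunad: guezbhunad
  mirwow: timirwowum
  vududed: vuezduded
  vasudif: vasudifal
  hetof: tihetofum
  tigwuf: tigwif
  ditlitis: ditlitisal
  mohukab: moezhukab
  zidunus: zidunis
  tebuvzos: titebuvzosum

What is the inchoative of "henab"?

"henab" has last vowel 'a'. The stems whose last vowel is 'a' (gubhunad → guezbhunad, mohukab → moezhukab) insert -ez- after the first vowel.
The other patterns: stems whose last vowel is 'u' change the last vowel to 'i'; stems whose last vowel is 'i' add -al; stems whose last vowel is 'o' add ti- … -um around the stem.
So henab → heeznab.

heeznab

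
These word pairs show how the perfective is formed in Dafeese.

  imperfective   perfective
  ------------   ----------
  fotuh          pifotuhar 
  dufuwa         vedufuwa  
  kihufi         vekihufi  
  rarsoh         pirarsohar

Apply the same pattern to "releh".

pirelehar

"releh" ends in a consonant. The stems ending in a consonant (rarsoh → pirarsohar, fotuh → pifotuhar) add pi- … -ar around the stem.
So releh → pirelehar.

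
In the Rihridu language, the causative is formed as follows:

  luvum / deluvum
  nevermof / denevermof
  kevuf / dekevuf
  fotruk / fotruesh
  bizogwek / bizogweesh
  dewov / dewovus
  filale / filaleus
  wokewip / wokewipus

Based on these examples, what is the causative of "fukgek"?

fukgeesh

"fukgek" ends in -k. The stems ending in -k (fotruk → fotruesh, bizogwek → bizogweesh) drop the final letter and add -esh.
The other patterns: stems ending in -f or -m add the prefix de-; stems ending in -e, -p or -v add -us.
So fukgek → fukgeesh.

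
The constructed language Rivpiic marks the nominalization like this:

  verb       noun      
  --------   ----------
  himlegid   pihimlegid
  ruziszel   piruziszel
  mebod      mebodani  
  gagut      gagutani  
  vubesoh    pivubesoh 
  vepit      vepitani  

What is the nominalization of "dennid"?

dennidani

"dennid" has 2 vowels. The stems with 2 vowels (vepit → vepitani, gagut → gagutani, mebod → mebodani) add -ani.
The other pattern: stems with 3 vowels add the prefix pi-.
So dennid → dennidani.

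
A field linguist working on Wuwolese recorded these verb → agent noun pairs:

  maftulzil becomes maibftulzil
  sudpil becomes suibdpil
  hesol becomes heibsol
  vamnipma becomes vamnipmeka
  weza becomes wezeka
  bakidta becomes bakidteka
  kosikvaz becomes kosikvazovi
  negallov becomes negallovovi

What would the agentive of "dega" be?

degeka

"dega" ends in -a. The stems ending in -a (vamnipma → vamnipmeka, weza → wezeka, bakidta → bakidteka) drop the final letter and add -eka.
So dega → degeka.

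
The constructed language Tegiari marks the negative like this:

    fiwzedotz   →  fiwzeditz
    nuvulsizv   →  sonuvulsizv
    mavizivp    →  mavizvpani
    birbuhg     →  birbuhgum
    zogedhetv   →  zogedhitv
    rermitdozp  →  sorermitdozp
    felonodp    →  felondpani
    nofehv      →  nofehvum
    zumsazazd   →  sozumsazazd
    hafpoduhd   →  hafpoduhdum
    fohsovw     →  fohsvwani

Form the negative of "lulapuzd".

solulapuzd

nuvulsizv and zogedhetv both end in -v yet inflect differently (sonuvulsizv, zogedhitv), so the final letter is not what conditions the rule; the second-to-last letter is.
"lulapuzd" has second-to-last letter 'z'. The stems whose second-to-last letter is 'z' (nuvulsizv → sonuvulsizv, rermitdozp → sorermitdozp, zumsazazd → sozumsazazd) add the prefix so-.
So lulapuzd → solulapuzd.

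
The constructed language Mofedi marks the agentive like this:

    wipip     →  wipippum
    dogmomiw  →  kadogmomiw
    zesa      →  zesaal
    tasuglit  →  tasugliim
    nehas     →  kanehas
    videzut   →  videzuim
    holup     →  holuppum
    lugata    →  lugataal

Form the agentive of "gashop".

"gashop" ends in -p. The stems ending in -p (wipip → wipippum, holup → holuppum) double the final consonant and add -um.
The other patterns: stems ending in -a add -al; stems ending in -t drop the final letter and add -im; stems ending in -s or -w add the prefix ka-.
So gashop → gashoppum.

gashoppum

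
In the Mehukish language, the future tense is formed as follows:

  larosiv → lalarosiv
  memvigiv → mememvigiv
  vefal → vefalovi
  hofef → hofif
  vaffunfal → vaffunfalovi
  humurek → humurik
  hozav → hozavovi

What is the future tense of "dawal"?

dawalovi

memvigiv and hozav both end in -v yet inflect differently (mememvigiv, hozavovi), so the final letter is not what conditions the rule; the last vowel is.
"dawal" has last vowel 'a'. The stems whose last vowel is 'a' (hozav → hozavovi, vefal → vefalovi, vaffunfal → vaffunfalovi) add -ovi.
The other patterns: stems whose last vowel is 'e' change the last vowel to 'i'; stems whose last vowel is 'i' repeat the first consonant+vowel as a prefix.
So dawal → dawalovi.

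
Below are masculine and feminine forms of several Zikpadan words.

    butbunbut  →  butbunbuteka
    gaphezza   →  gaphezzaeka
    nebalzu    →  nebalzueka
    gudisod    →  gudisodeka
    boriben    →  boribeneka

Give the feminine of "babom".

Every pair shown (butbunbut → butbunbuteka, gaphezza → gaphezzaeka, nebalzu → nebalzueka, …) follows the same rule: add -eka.
So babom → babomeka.

babomeka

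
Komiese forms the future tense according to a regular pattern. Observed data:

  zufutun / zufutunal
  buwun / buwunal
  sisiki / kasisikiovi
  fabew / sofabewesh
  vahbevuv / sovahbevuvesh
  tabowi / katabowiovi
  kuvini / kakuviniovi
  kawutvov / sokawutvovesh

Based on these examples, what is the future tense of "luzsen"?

luzsenal

buwun and vahbevuv both have last vowel 'u' yet inflect differently (buwunal, sovahbevuvesh), so the last vowel is not what conditions the rule; the final letter is.
"luzsen" ends in -n. The stems ending in -n (buwun → buwunal, zufutun → zufutunal) add -al.
The other patterns: stems ending in -i add ka- … -ovi around the stem; stems ending in -v or -w add so- … -esh around the stem.
So luzsen → luzsenal.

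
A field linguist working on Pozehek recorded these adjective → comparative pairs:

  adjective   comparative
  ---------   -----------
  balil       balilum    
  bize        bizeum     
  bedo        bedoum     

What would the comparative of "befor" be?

Every pair shown (balil → balilum, bize → bizeum, bedo → bedoum) follows the same rule: add -um.
So befor → beforum.

beforum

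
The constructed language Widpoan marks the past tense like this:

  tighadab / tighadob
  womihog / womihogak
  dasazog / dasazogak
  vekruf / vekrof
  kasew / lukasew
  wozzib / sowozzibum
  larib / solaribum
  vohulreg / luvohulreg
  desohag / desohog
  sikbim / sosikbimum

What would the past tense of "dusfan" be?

vohulreg and dasazog both end in -g yet inflect differently (luvohulreg, dasazogak), so the final letter is not what conditions the rule; the last vowel is.
"dusfan" has last vowel 'a'. The stems whose last vowel is 'a' (tighadab → tighadob, desohag → desohog) change the last vowel to 'o'.
The other patterns: stems whose last vowel is 'e' add the prefix lu-; stems whose last vowel is 'i' add so- … -um around the stem; stems whose last vowel is 'o' add -ak.
So dusfan → dusfon.

dusfon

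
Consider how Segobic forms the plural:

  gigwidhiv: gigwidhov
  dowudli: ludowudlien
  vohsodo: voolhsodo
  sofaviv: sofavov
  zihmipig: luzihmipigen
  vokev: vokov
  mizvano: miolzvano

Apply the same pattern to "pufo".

puolfo

sofaviv and dowudli both have last vowel 'i' yet inflect differently (sofavov, ludowudlien), so the last vowel is not what conditions the rule; the final letter is.
"pufo" ends in -o. The stems ending in -o (vohsodo → voolhsodo, mizvano → miolzvano) insert -ol- after the first vowel.
The other patterns: stems ending in -v change the last vowel to 'o'; stems ending in -g or -i add lu- … -en around the stem.
So pufo → puolfo.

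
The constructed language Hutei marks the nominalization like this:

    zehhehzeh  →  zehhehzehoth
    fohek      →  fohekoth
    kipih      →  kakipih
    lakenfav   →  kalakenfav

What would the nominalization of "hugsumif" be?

"hugsumif" has last vowel 'i'. The one such stem in the data (kipih → kakipih) adds the prefix ka-, so the same rule applies.
So hugsumif → kahugsumif.

kahugsumif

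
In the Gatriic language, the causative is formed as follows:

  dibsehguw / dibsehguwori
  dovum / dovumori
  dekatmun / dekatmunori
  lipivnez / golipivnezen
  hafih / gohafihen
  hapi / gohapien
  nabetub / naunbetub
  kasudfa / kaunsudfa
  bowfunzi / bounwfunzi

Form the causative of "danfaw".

hapi and bowfunzi both end in -i yet inflect differently (gohapien, bounwfunzi), so the final letter is not what conditions the rule; the first letter is.
"danfaw" begins with d-. The stems beginning with d- (dibsehguw → dibsehguwori, dovum → dovumori, dekatmun → dekatmunori) add -ori.
The other patterns: stems beginning with h- or l- add go- … -en around the stem; stems beginning with b-, k- or n- insert -un- after the first vowel.
So danfaw → danfawori.

danfawori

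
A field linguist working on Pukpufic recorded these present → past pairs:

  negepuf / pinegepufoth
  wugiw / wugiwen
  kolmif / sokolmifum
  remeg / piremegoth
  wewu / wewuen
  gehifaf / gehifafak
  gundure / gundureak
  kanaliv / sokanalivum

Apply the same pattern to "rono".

pironooth

"rono" begins with r-. The one such stem in the data (remeg → piremegoth) adds pi- … -oth around the stem, so the same rule applies.
The other patterns: stems beginning with w- add -en; stems beginning with g- add -ak; stems beginning with k- add so- … -um around the stem.
So rono → pironooth.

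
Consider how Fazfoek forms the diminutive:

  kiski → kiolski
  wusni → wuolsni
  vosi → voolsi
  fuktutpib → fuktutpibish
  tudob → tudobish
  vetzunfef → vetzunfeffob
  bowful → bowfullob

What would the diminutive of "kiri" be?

kiolri

kiski and fuktutpib both have last vowel 'i' yet inflect differently (kiolski, fuktutpibish), so the last vowel is not what conditions the rule; the final letter is.
"kiri" ends in -i. The stems ending in -i (kiski → kiolski, wusni → wuolsni, vosi → voolsi) insert -ol- after the first vowel.
The other patterns: stems ending in -b add -ish; stems ending in -f or -l double the final consonant and add -ob.
So kiri → kiolri.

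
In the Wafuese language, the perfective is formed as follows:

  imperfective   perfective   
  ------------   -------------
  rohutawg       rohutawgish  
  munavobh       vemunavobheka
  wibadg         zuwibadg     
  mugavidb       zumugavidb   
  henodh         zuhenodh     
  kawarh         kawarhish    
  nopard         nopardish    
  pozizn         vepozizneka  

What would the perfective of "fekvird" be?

munavobh and henodh both end in -h yet inflect differently (vemunavobheka, zuhenodh), so the final letter is not what conditions the rule; the second-to-last letter is.
"fekvird" has second-to-last letter 'r'. The stems whose second-to-last letter is 'r' (nopard → nopardish, kawarh → kawarhish) add -ish.
The other patterns: stems whose second-to-last letter is 'b' or 'z' add ve- … -eka around the stem; stems whose second-to-last letter is 'd' add the prefix zu-.
So fekvird → fekvirdish.

fekvirdish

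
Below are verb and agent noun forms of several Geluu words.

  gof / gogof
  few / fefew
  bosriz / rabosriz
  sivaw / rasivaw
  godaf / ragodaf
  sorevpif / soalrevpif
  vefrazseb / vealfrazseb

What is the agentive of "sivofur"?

few and sivaw both end in -w yet inflect differently (fefew, rasivaw), so the final letter is not what conditions the rule; the number of vowels is.
"sivofur" has 3 vowels. The stems with 3 vowels (sorevpif → soalrevpif, vefrazseb → vealfrazseb) insert -al- after the first vowel.
So sivofur → sialvofur.

sialvofur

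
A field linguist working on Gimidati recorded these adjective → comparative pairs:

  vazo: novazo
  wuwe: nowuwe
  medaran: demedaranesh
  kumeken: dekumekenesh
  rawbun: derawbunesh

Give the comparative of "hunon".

wuwe and kumeken both have last vowel 'e' yet inflect differently (nowuwe, dekumekenesh), so the last vowel is not what conditions the rule; whether the stem ends in a vowel or a consonant is.
"hunon" ends in a consonant. The stems ending in a consonant (kumeken → dekumekenesh, rawbun → derawbunesh, medaran → demedaranesh) add de- … -esh around the stem.
So hunon → dehunonesh.

dehunonesh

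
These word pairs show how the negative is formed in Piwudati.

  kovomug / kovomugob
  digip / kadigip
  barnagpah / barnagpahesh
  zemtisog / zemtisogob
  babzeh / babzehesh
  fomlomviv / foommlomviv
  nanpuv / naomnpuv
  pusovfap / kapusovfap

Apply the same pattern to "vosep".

kavosep

barnagpah and pusovfap both have last vowel 'a' yet inflect differently (barnagpahesh, kapusovfap), so the last vowel is not what conditions the rule; the final letter is.
"vosep" ends in -p. The stems ending in -p (pusovfap → kapusovfap, digip → kadigip) add the prefix ka-.
The other patterns: stems ending in -h add -esh; stems ending in -g add -ob; stems ending in -v insert -om- after the first vowel.
So vosep → kavosep.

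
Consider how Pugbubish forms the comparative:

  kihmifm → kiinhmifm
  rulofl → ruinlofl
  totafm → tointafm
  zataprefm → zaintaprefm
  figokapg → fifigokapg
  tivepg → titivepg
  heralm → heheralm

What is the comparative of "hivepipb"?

kihmifm and heralm both end in -m yet inflect differently (kiinhmifm, heheralm), so the final letter is not what conditions the rule; the second-to-last letter is.
"hivepipb" has second-to-last letter 'p'. The stems whose second-to-last letter is 'p' (figokapg → fifigokapg, tivepg → titivepg) repeat the first consonant+vowel as a prefix.
So hivepipb → hihivepipb.

hihivepipb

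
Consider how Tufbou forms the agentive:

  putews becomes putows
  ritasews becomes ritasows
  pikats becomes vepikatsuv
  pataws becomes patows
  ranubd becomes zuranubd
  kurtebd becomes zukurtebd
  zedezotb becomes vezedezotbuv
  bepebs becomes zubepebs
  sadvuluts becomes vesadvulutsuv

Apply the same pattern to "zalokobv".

"zalokobv" has second-to-last letter 'b'. The stems whose second-to-last letter is 'b' (bepebs → zubepebs, ranubd → zuranubd, kurtebd → zukurtebd) add the prefix zu-.
So zalokobv → zuzalokobv.

zuzalokobv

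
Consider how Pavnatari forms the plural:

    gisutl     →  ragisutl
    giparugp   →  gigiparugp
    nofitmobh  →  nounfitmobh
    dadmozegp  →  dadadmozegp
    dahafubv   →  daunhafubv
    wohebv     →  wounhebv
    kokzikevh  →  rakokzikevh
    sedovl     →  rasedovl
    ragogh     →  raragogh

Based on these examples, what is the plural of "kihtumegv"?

kikihtumegv

"kihtumegv" has second-to-last letter 'g'. The stems whose second-to-last letter is 'g' (giparugp → gigiparugp, dadmozegp → dadadmozegp, ragogh → raragogh) repeat the first consonant+vowel as a prefix.
The other patterns: stems whose second-to-last letter is 'b' insert -un- after the first vowel; stems whose second-to-last letter is 't' or 'v' add the prefix ra-.
So kihtumegv → kikihtumegv.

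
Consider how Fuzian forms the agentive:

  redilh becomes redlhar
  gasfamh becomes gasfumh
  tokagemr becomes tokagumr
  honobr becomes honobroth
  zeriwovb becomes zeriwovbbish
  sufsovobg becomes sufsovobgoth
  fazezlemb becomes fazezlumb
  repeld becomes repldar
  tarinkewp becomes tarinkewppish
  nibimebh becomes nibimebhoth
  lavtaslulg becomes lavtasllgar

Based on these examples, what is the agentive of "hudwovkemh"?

hudwovkumh

redilh and gasfamh both end in -h yet inflect differently (redlhar, gasfumh), so the final letter is not what conditions the rule; the second-to-last letter is.
"hudwovkemh" has second-to-last letter 'm'. The stems whose second-to-last letter is 'm' (gasfamh → gasfumh, tokagemr → tokagumr, fazezlemb → fazezlumb) change the last vowel to 'u'.
The other patterns: stems whose second-to-last letter is 'l' delete the last vowel and add -ar; stems whose second-to-last letter is 'b' add -oth; stems whose second-to-last letter is 'v' or 'w' double the final consonant and add -ish.
So hudwovkemh → hudwovkumh.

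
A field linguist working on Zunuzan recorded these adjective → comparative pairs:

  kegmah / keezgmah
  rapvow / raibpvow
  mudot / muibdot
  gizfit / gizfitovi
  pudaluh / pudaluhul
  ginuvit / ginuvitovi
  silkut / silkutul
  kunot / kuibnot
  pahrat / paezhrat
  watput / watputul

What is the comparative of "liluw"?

liluwul

silkut and pahrat both end in -t yet inflect differently (silkutul, paezhrat), so the final letter is not what conditions the rule; the last vowel is.
"liluw" has last vowel 'u'. The stems whose last vowel is 'u' (silkut → silkutul, watput → watputul, pudaluh → pudaluhul) add -ul.
The other patterns: stems whose last vowel is 'a' insert -ez- after the first vowel; stems whose last vowel is 'o' insert -ib- after the first vowel; stems whose last vowel is 'i' add -ovi.
So liluw → liluwul.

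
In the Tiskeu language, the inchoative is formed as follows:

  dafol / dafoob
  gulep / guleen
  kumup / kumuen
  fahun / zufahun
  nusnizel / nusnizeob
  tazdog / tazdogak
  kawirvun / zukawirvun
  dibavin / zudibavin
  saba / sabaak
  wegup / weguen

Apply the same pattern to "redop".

wegup and fahun both have last vowel 'u' yet inflect differently (weguen, zufahun), so the last vowel is not what conditions the rule; the final letter is.
"redop" ends in -p. The stems ending in -p (gulep → guleen, wegup → weguen, kumup → kumuen) drop the final letter and add -en.
So redop → redoen.

redoen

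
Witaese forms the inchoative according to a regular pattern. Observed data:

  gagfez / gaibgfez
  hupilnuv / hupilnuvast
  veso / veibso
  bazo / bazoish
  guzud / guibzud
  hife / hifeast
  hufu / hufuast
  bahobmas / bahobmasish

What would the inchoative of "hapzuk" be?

"hapzuk" begins with h-. The stems beginning with h- (hife → hifeast, hufu → hufuast, hupilnuv → hupilnuvast) add -ast.
The other patterns: stems beginning with b- add -ish; stems beginning with g- or v- insert -ib- after the first vowel.
So hapzuk → hapzukast.

hapzukast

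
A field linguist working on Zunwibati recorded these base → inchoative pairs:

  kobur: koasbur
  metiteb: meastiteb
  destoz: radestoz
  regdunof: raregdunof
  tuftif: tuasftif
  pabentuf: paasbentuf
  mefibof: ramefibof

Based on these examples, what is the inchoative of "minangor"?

regdunof and tuftif both end in -f yet inflect differently (raregdunof, tuasftif), so the final letter is not what conditions the rule; the last vowel is.
"minangor" has last vowel 'o'. The stems whose last vowel is 'o' (destoz → radestoz, regdunof → raregdunof, mefibof → ramefibof) add the prefix ra-.
The other pattern: stems whose last vowel is 'e', 'i' or 'u' insert -as- after the first vowel.
So minangor → raminangor.

raminangor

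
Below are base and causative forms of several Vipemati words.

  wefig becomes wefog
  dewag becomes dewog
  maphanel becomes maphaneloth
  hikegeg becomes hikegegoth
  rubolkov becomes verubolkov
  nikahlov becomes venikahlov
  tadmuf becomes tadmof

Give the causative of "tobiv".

tobov

hikegeg and wefig both end in -g yet inflect differently (hikegegoth, wefog), so the final letter is not what conditions the rule; the last vowel is.
"tobiv" has last vowel 'i'. The one such stem in the data (wefig → wefog) changes the last vowel to 'o' (as do tadmuf, dewag), so the same rule applies.
The other patterns: stems whose last vowel is 'o' add the prefix ve-; stems whose last vowel is 'e' add -oth.
So tobiv → tobov.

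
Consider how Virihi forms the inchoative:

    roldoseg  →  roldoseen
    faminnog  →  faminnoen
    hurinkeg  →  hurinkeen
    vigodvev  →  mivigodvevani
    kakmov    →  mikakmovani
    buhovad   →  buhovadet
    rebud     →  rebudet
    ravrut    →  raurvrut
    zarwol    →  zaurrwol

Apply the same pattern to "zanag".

zanaen

roldoseg and vigodvev both have last vowel 'e' yet inflect differently (roldoseen, mivigodvevani), so the last vowel is not what conditions the rule; the final letter is.
"zanag" ends in -g. The stems ending in -g (roldoseg → roldoseen, faminnog → faminnoen, hurinkeg → hurinkeen) drop the final letter and add -en.
The other patterns: stems ending in -v add mi- … -ani around the stem; stems ending in -d add -et; stems ending in -l or -t insert -ur- after the first vowel.
So zanag → zanaen.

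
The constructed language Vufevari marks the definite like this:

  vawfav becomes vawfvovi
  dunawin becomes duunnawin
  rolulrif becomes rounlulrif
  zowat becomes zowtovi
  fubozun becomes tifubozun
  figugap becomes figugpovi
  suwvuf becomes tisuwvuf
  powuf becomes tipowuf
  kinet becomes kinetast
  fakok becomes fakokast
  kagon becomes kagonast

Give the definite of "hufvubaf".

hufvubfovi

kinet and zowat both end in -t yet inflect differently (kinetast, zowtovi), so the final letter is not what conditions the rule; the last vowel is.
"hufvubaf" has last vowel 'a'. The stems whose last vowel is 'a' (vawfav → vawfvovi, zowat → zowtovi, figugap → figugpovi) delete the last vowel and add -ovi.
So hufvubaf → hufvubfovi.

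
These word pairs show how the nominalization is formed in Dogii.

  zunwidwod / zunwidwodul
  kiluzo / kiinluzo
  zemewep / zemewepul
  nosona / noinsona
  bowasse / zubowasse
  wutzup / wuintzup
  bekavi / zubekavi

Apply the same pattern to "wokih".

woinkih

"wokih" begins with w-. The one such stem in the data (wutzup → wuintzup) inserts -in- after the first vowel (as do kiluzo, nosona), so the same rule applies.
The other patterns: stems beginning with z- add -ul; stems beginning with b- add the prefix zu-.
So wokih → woinkih.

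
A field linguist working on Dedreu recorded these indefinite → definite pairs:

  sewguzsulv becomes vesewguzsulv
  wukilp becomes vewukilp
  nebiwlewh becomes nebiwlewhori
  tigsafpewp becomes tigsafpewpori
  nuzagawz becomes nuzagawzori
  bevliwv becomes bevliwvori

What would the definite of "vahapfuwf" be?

wukilp and tigsafpewp both end in -p yet inflect differently (vewukilp, tigsafpewpori), so the final letter is not what conditions the rule; the second-to-last letter is.
"vahapfuwf" has second-to-last letter 'w'. The stems whose second-to-last letter is 'w' (nebiwlewh → nebiwlewhori, tigsafpewp → tigsafpewpori, nuzagawz → nuzagawzori) add -ori.
The other pattern: stems whose second-to-last letter is 'l' add the prefix ve-.
So vahapfuwf → vahapfuwfori.

vahapfuwfori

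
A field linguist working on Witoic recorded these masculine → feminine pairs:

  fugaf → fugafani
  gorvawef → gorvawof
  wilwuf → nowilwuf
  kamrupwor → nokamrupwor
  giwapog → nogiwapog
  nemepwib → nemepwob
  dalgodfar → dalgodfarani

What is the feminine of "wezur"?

nowezur

fugaf and wilwuf both end in -f yet inflect differently (fugafani, nowilwuf), so the final letter is not what conditions the rule; the last vowel is.
"wezur" has last vowel 'u'. The one such stem in the data (wilwuf → nowilwuf) adds the prefix no-, so the same rule applies.
The other patterns: stems whose last vowel is 'a' add -ani; stems whose last vowel is 'e' or 'i' change the last vowel to 'o'.
So wezur → nowezur.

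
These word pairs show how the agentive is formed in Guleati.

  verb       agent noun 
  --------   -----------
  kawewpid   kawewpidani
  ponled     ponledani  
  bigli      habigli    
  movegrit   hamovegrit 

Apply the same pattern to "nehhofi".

"nehhofi" ends in -i. The one such stem in the data (bigli → habigli) adds the prefix ha-, so the same rule applies.
So nehhofi → hanehhofi.

hanehhofi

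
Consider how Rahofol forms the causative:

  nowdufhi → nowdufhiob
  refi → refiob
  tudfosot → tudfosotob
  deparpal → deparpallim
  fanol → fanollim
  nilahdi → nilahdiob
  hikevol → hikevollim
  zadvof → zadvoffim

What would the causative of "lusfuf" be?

tudfosot and hikevol both have last vowel 'o' yet inflect differently (tudfosotob, hikevollim), so the last vowel is not what conditions the rule; the final letter is.
"lusfuf" ends in -f. The one such stem in the data (zadvof → zadvoffim) doubles the final consonant and adds -im (as do deparpal, hikevol), so the same rule applies.
So lusfuf → lusfuffim.

lusfuffim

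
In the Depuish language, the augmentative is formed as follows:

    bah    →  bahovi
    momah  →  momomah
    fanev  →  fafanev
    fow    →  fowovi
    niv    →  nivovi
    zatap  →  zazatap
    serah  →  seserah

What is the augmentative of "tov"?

tovovi

momah and bah both end in -h yet inflect differently (momomah, bahovi), so the final letter is not what conditions the rule; the number of vowels is.
"tov" has 1 vowel. The stems with 1 vowel (bah → bahovi, niv → nivovi, fow → fowovi) add -ovi.
The other pattern: stems with 2 vowels repeat the first consonant+vowel as a prefix.
So tov → tovovi.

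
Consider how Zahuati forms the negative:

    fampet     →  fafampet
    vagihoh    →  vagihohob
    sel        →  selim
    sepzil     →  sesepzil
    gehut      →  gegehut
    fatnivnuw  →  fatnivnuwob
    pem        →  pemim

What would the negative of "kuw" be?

"kuw" has 1 vowel. The stems with 1 vowel (sel → selim, pem → pemim) add -im.
So kuw → kuwim.

kuwim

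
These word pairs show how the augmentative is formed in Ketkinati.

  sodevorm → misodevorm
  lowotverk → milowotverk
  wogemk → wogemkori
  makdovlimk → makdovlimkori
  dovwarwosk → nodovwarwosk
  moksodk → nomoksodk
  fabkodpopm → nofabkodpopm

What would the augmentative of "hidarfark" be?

mihidarfark

lowotverk and wogemk both end in -k yet inflect differently (milowotverk, wogemkori), so the final letter is not what conditions the rule; the second-to-last letter is.
"hidarfark" has second-to-last letter 'r'. The stems whose second-to-last letter is 'r' (sodevorm → misodevorm, lowotverk → milowotverk) add the prefix mi-.
So hidarfark → mihidarfark.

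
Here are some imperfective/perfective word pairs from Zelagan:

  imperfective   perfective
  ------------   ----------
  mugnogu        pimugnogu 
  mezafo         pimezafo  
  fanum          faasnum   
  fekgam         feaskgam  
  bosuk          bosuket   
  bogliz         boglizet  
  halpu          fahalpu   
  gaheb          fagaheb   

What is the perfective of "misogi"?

mugnogu and halpu both end in -u yet inflect differently (pimugnogu, fahalpu), so the final letter is not what conditions the rule; the first letter is.
"misogi" begins with m-. The stems beginning with m- (mugnogu → pimugnogu, mezafo → pimezafo) add the prefix pi-.
So misogi → pimisogi.

pimisogi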